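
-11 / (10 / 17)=-187 / 10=-18.70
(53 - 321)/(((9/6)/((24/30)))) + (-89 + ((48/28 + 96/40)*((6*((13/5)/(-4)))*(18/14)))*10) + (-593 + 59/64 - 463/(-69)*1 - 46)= -1069.60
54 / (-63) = -0.86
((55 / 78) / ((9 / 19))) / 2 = 1045 / 1404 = 0.74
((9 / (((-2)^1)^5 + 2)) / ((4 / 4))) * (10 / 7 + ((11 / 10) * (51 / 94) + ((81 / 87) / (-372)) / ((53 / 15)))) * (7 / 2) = -952154241 / 447881800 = -2.13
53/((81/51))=901/27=33.37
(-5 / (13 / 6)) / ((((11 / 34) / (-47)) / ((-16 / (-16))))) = 47940 / 143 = 335.24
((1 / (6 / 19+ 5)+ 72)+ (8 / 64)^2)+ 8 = 518437 / 6464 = 80.20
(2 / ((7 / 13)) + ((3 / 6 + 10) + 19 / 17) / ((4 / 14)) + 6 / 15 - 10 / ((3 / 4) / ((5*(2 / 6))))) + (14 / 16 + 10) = 1432091 / 42840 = 33.43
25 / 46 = 0.54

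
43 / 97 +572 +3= 55818 / 97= 575.44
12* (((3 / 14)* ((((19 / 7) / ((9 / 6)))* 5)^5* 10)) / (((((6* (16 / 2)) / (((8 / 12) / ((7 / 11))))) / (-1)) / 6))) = -13618544500000 / 66706983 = -204154.71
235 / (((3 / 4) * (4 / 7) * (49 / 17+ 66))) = 7.96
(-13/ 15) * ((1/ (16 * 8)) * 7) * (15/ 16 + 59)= -87269/ 30720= -2.84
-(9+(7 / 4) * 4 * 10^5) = -700009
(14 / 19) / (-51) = -14 / 969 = -0.01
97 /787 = 0.12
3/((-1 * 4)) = -3/4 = -0.75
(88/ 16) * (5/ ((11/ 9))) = 45/ 2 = 22.50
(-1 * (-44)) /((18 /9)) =22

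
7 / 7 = 1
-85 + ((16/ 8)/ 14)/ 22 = -84.99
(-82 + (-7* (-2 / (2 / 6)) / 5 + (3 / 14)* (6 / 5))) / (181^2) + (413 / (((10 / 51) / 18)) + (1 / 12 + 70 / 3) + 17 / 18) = 37937.76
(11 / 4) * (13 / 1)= 143 / 4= 35.75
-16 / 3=-5.33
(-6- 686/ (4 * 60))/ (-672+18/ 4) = 0.01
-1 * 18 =-18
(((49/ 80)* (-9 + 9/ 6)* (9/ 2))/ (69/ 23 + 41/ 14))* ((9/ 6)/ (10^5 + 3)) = -27783/ 531215936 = -0.00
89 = 89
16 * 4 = 64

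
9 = 9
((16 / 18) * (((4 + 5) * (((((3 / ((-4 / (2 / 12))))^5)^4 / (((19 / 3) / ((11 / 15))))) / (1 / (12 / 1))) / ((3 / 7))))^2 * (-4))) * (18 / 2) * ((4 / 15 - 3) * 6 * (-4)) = -19690209 / 14643899733836506046089915428503552000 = -0.00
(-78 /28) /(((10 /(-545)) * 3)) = 1417 /28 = 50.61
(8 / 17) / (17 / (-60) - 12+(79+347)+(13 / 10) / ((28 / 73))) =6720 / 5956273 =0.00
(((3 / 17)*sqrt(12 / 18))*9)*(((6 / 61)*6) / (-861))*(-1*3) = 324*sqrt(6) / 297619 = 0.00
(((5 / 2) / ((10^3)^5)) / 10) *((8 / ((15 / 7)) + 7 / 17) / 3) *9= 0.00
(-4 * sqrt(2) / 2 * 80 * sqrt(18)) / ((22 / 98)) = -47040 / 11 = -4276.36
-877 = -877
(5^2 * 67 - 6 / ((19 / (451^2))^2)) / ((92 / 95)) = -710043467.19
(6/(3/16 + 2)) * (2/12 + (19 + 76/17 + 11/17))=39632/595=66.61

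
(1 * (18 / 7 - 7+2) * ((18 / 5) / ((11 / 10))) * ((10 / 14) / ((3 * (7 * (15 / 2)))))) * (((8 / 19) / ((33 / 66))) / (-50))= 1088 / 1792175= 0.00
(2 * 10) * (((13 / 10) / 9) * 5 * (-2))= -260 / 9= -28.89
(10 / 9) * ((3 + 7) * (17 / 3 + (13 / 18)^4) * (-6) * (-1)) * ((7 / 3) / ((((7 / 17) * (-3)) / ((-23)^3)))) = 3223715089375 / 354294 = 9098983.02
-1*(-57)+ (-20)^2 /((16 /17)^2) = 8137 /16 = 508.56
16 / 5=3.20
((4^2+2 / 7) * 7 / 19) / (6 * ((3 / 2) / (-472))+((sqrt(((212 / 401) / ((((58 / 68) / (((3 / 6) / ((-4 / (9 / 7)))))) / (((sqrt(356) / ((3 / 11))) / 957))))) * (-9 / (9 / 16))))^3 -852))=-31878482384330676212391887652102300742009840013380883423376 / 4526845807311346883446352543662566322417718280873993149496193 -22454545322601205256865537282063255707343195389952 * sqrt(5058214) * 89^(3 / 4) / 4526845807311346883446352543662566322417718280873993149496193 -7120296831973219826527392624472512248834879913984 * sqrt(89) / 4526845807311346883446352543662566322417718280873993149496193 -446369727193251684609156201624480201572352 * sqrt(5058214) * 89^(1 / 4) / 4526845807311346883446352543662566322417718280873993149496193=-0.01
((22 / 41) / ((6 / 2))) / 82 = 11 / 5043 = 0.00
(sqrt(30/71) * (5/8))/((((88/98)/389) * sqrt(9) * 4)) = 95305 * sqrt(2130)/299904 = 14.67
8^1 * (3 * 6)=144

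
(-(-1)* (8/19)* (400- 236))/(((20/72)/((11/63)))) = 28864/665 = 43.40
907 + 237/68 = 61913/68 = 910.49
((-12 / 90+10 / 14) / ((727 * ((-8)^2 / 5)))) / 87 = 61 / 85006656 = 0.00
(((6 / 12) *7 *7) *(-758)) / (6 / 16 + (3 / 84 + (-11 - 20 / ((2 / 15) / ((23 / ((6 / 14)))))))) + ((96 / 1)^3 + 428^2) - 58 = 482026471742 / 451393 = 1067864.30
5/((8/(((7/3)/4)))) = 35/96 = 0.36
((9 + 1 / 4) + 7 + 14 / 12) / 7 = 209 / 84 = 2.49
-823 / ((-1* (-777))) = -823 / 777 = -1.06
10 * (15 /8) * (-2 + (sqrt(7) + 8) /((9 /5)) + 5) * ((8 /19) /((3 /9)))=250 * sqrt(7) /19 + 3350 /19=211.13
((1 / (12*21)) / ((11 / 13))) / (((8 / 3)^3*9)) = 13 / 473088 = 0.00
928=928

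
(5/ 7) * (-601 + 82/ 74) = -110980/ 259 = -428.49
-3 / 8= -0.38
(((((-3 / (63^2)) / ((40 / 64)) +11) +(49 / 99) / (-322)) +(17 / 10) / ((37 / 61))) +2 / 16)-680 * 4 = -1340546604217 / 495384120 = -2706.08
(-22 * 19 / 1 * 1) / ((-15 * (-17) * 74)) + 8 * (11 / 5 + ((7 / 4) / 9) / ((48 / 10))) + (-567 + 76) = -160692493 / 339660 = -473.10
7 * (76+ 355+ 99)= 3710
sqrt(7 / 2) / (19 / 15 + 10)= 15 * sqrt(14) / 338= 0.17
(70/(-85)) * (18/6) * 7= -294/17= -17.29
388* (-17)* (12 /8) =-9894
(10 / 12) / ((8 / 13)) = 65 / 48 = 1.35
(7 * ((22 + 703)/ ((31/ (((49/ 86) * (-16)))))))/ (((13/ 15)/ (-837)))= 805707000/ 559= 1441336.31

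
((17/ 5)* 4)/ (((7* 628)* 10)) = 17/ 54950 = 0.00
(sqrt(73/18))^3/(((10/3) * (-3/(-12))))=73 * sqrt(146)/90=9.80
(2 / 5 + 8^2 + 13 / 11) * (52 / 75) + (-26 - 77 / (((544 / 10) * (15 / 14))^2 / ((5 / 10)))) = 8907738589 / 457776000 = 19.46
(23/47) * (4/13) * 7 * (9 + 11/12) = 10.45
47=47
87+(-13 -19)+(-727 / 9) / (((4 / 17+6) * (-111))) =5836529 / 105894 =55.12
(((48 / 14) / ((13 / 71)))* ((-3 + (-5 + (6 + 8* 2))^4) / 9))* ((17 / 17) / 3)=47438224 / 819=57922.13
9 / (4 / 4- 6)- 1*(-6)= 21 / 5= 4.20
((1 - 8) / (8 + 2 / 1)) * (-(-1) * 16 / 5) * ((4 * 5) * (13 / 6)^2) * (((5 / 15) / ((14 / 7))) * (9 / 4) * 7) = -8281 / 15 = -552.07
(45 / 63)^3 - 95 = -32460 / 343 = -94.64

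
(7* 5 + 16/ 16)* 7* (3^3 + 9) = 9072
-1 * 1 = -1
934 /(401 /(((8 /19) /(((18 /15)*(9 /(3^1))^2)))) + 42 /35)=18680 /205737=0.09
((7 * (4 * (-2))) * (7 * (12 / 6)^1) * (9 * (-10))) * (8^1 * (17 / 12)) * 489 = 391043520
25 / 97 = 0.26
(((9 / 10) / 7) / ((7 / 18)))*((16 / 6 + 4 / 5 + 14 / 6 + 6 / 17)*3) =127089 / 20825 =6.10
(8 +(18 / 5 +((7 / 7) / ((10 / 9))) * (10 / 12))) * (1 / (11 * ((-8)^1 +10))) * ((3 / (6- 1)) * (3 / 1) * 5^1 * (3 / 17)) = 6669 / 7480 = 0.89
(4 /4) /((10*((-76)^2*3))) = 1 /173280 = 0.00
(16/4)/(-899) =-4/899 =-0.00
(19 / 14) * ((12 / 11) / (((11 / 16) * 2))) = 912 / 847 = 1.08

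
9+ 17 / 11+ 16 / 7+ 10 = 1758 / 77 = 22.83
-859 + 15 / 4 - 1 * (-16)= -3357 / 4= -839.25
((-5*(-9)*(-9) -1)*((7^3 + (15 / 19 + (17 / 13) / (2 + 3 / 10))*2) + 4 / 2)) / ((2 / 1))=-401001125 / 5681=-70586.36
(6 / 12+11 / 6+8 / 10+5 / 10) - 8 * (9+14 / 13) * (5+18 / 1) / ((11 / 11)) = -721703 / 390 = -1850.52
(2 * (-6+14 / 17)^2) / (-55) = -1408 / 1445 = -0.97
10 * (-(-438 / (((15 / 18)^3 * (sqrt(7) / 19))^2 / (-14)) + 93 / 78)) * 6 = -2301674769546 / 40625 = -56656609.71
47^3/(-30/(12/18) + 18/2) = -103823/36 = -2883.97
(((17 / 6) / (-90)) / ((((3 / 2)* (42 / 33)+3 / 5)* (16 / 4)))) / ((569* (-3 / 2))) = 187 / 50882256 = 0.00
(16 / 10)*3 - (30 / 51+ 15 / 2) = -559 / 170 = -3.29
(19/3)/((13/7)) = 133/39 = 3.41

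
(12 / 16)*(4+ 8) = 9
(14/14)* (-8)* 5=-40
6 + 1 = 7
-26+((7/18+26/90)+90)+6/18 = 5851/90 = 65.01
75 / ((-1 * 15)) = -5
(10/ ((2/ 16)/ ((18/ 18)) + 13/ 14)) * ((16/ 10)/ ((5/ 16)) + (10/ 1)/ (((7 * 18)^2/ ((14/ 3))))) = 3485648/ 71685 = 48.62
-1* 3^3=-27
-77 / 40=-1.92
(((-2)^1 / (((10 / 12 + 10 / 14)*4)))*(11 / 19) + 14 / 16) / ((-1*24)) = -6797 / 237120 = -0.03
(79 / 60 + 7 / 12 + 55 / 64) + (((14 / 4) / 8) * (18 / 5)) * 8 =15.36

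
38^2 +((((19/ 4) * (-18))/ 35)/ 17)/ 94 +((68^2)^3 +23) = 11059316770419089/ 111860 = 98867484091.00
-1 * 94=-94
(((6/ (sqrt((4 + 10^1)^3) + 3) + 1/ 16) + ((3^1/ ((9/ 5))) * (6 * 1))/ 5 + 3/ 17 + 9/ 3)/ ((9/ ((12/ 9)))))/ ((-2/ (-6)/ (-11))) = -14272423/ 557940 - 1232 * sqrt(14)/ 8205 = -26.14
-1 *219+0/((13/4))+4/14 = -1531/7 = -218.71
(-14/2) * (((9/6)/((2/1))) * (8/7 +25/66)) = -703/88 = -7.99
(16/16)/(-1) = -1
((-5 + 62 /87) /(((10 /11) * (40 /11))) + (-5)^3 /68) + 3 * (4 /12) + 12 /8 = -375761 /591600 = -0.64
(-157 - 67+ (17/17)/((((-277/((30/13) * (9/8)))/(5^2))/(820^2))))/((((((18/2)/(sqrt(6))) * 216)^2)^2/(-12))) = 142036031/29762158525632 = 0.00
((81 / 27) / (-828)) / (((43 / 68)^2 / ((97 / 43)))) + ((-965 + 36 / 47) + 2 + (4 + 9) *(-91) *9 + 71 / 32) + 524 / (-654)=-3479836477408359 / 299783369696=-11607.84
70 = 70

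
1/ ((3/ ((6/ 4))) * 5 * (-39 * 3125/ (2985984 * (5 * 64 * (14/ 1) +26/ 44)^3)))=-59582697539742625536/ 270359375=-220383323270.16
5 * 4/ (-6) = -10/ 3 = -3.33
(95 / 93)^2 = 9025 / 8649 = 1.04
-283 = -283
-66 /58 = -33 /29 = -1.14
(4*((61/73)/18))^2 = 14884/431649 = 0.03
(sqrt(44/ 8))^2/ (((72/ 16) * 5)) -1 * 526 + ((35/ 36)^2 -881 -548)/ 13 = -635.61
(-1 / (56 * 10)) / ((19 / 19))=-1 / 560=-0.00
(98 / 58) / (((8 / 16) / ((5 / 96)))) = 245 / 1392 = 0.18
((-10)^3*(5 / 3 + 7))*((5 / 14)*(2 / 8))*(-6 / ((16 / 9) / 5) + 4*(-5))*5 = 11984375 / 84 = 142671.13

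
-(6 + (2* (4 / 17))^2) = -1798 / 289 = -6.22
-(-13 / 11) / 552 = 13 / 6072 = 0.00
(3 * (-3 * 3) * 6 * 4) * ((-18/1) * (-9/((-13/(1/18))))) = 5832/13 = 448.62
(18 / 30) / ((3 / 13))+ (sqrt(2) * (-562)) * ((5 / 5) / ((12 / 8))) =13 / 5 - 1124 * sqrt(2) / 3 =-527.26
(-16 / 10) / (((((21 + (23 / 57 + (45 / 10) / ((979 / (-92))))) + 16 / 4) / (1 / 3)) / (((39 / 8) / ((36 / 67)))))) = -0.19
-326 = -326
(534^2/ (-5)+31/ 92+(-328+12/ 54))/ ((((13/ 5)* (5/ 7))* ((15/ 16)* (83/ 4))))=-2045850352/ 1288575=-1587.68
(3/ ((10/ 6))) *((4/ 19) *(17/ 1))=612/ 95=6.44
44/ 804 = 11/ 201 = 0.05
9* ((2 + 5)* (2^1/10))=63/5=12.60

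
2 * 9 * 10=180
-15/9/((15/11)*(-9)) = 11/81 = 0.14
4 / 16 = 1 / 4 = 0.25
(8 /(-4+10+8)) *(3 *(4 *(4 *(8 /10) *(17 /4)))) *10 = 6528 /7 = 932.57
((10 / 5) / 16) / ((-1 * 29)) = -1 / 232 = -0.00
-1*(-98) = 98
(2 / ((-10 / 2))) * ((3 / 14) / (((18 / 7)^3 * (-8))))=49 / 77760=0.00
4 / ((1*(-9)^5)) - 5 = -5.00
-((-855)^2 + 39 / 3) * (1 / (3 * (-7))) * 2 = 69622.67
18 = 18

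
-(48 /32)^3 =-27 /8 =-3.38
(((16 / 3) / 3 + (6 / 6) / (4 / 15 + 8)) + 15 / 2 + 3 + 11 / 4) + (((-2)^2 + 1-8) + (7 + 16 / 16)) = 11243 / 558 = 20.15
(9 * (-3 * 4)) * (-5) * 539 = 291060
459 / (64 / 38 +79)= 2907 / 511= 5.69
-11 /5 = -2.20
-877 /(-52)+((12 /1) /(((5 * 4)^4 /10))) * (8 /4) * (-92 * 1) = 27182 /1625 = 16.73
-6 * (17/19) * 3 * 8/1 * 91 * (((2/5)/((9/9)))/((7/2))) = -127296/95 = -1339.96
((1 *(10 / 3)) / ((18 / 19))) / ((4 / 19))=1805 / 108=16.71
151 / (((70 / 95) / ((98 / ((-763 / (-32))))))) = 842.28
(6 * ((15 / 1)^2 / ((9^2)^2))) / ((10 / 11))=55 / 243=0.23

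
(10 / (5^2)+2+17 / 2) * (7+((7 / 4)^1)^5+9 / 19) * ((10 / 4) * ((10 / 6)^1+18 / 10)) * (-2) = -658537997 / 145920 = -4513.01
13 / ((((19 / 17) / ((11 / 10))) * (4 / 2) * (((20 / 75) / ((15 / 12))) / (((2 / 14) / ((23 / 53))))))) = 1932645 / 195776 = 9.87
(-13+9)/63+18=1130/63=17.94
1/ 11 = 0.09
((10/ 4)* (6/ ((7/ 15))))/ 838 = 225/ 5866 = 0.04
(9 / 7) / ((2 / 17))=153 / 14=10.93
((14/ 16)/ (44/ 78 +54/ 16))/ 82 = 273/ 100778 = 0.00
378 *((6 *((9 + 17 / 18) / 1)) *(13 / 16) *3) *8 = 439803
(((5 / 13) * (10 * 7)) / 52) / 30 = 35 / 2028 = 0.02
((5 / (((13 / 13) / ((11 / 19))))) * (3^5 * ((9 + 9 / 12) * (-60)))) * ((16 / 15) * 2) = -16679520 / 19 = -877869.47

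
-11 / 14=-0.79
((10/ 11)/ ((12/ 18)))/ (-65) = -3/ 143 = -0.02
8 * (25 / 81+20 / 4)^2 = 1479200 / 6561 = 225.45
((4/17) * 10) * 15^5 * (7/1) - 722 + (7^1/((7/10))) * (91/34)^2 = 7228874089/578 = 12506702.58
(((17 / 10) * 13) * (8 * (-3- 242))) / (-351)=3332 / 27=123.41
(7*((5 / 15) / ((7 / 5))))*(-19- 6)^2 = 3125 / 3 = 1041.67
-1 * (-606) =606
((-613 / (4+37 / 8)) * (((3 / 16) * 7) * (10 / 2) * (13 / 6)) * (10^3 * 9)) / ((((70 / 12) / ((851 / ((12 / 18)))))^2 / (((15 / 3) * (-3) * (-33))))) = -1509095026617750 / 7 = -215585003802535.71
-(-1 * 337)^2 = -113569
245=245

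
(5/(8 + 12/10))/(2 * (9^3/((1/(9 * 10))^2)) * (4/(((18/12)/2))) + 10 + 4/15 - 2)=375/43460069704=0.00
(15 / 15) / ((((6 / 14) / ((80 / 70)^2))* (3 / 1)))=64 / 63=1.02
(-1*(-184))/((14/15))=197.14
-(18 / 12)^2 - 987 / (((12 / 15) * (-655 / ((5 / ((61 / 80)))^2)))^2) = -8455276296609 / 950433909604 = -8.90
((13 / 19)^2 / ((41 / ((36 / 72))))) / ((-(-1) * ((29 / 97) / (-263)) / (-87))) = 12934077 / 29602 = 436.93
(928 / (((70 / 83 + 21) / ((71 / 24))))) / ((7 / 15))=3417940 / 12691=269.32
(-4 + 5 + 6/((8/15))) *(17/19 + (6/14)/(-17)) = 6881/646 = 10.65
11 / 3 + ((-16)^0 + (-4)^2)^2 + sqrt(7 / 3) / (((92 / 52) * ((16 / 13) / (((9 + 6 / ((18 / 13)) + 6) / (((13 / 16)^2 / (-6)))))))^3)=878 / 3 - 6393430016 * sqrt(21) / 36501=-802380.60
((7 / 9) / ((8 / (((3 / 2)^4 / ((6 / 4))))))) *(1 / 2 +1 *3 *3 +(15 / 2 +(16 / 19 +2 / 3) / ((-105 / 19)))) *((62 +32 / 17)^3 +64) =843789836659 / 589560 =1431219.62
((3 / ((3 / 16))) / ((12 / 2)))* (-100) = -800 / 3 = -266.67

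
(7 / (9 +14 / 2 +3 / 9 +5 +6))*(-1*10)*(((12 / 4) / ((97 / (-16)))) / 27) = 560 / 11931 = 0.05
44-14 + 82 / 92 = 1421 / 46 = 30.89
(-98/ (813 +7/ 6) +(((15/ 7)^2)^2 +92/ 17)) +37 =12636678814/ 199391045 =63.38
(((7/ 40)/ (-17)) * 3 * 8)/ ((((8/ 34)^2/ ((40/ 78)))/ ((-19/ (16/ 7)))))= 15827/ 832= 19.02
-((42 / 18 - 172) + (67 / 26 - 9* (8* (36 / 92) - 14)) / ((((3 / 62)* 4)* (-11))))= 8557675 / 39468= 216.83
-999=-999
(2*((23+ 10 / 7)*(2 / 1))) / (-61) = -1.60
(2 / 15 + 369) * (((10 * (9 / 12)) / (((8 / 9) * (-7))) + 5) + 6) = 867727 / 240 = 3615.53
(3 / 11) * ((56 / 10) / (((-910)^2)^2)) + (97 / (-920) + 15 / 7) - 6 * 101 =-37422956008562987 / 61962375475000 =-603.96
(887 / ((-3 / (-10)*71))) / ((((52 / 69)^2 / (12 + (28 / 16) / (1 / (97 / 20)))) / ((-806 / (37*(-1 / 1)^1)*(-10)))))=-357611271105 / 1092832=-327233.53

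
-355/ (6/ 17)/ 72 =-6035/ 432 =-13.97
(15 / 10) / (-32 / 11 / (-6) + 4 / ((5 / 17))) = 495 / 4648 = 0.11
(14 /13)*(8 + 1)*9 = 87.23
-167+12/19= -3161/19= -166.37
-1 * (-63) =63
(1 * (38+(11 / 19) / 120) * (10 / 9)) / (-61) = -86651 / 125172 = -0.69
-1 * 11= -11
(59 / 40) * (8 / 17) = 59 / 85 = 0.69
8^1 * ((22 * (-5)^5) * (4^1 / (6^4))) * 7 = -962500 / 81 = -11882.72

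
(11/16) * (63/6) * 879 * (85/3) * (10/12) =9588425/64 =149819.14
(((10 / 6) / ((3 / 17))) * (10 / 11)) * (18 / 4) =425 / 11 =38.64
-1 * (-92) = 92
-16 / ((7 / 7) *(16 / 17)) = -17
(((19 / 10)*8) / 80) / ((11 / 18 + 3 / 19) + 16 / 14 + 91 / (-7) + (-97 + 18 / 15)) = -0.00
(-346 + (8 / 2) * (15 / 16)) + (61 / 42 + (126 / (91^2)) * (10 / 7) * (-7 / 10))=-4838179 / 14196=-340.81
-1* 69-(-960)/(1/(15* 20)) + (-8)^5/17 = 4862059/17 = 286003.47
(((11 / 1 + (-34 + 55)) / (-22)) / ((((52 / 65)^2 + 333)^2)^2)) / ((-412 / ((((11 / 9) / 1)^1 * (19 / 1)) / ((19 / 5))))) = 7812500 / 4486960216844324847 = 0.00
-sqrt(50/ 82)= -5 * sqrt(41)/ 41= -0.78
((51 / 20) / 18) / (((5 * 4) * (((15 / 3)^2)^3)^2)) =17 / 585937500000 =0.00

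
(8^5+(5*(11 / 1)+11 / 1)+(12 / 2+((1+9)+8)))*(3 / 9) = 32858 / 3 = 10952.67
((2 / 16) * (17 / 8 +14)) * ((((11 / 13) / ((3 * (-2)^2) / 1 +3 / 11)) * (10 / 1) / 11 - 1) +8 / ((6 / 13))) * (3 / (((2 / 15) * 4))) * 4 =1237325 / 1664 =743.58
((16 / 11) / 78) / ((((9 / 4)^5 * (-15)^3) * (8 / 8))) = -8192 / 85495570875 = -0.00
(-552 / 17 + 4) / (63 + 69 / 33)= -0.44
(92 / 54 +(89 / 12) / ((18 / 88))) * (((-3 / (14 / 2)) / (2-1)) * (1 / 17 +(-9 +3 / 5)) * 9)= 145345 / 119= 1221.39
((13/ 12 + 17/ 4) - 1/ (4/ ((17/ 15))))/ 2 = 101/ 40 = 2.52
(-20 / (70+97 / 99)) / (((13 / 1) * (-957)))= 60 / 2649179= 0.00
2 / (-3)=-2 / 3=-0.67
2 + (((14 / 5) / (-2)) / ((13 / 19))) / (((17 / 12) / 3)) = -2578 / 1105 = -2.33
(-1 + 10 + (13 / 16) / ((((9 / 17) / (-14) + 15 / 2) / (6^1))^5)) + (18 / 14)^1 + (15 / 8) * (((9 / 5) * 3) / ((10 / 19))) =1184836677619489 / 39764598702080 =29.80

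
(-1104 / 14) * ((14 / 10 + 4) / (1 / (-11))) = 163944 / 35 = 4684.11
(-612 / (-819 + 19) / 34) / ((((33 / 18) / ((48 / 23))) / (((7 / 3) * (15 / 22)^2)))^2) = 32148900 / 937155769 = 0.03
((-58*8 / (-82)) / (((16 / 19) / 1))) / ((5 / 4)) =1102 / 205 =5.38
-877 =-877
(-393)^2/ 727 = 154449/ 727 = 212.45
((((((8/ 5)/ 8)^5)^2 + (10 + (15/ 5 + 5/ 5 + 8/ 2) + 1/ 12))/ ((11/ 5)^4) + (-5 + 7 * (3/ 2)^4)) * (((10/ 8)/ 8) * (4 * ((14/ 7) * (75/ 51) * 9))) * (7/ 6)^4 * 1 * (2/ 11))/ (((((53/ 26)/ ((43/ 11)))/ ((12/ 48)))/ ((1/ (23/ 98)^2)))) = 48016044047941815209/ 31719218632992000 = 1513.78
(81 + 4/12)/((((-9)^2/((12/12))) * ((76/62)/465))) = 586210/1539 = 380.90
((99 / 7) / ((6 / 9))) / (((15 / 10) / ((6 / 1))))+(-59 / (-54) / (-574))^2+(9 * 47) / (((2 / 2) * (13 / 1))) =1466244871957 / 12489776208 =117.40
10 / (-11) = -10 / 11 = -0.91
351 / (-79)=-351 / 79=-4.44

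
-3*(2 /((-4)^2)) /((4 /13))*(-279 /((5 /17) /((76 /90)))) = 390507 /400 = 976.27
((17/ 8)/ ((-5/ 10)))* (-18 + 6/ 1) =51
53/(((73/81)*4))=4293/292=14.70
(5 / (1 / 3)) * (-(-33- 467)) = 7500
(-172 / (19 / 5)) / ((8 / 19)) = -215 / 2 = -107.50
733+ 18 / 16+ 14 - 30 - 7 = 5689 / 8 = 711.12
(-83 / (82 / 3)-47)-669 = -58961 / 82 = -719.04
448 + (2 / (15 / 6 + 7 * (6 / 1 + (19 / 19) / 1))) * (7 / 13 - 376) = 580348 / 1339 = 433.42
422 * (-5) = -2110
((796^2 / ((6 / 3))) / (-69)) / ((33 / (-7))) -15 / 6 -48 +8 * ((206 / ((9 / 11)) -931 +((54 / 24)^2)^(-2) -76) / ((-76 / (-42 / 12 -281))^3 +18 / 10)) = -579899524395124135 / 241850667803382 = -2397.76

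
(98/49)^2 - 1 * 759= -755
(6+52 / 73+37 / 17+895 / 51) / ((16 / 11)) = 270677 / 14892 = 18.18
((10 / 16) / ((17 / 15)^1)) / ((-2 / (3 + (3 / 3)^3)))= -75 / 68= -1.10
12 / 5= 2.40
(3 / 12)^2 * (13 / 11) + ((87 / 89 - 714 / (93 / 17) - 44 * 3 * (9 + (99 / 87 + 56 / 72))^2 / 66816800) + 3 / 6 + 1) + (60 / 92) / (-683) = -46280997539611270451977 / 361666565626579210800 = -127.97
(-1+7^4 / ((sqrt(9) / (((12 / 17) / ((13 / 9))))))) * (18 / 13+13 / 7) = 25433425 / 20111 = 1264.65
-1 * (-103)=103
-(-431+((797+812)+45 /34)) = -40097 /34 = -1179.32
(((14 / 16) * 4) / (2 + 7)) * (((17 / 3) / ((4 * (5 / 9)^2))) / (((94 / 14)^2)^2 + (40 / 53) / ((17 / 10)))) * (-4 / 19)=-772298457 / 4177675331950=-0.00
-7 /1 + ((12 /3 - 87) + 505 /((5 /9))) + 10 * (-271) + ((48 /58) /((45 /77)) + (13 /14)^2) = -1888.72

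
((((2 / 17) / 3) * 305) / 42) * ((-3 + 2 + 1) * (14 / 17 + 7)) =0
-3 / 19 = -0.16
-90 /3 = -30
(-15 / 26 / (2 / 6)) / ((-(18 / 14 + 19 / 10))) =1575 / 2899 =0.54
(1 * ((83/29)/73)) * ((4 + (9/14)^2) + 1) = 88063/414932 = 0.21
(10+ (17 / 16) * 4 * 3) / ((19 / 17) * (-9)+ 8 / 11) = -17017 / 6980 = -2.44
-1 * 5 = -5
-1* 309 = -309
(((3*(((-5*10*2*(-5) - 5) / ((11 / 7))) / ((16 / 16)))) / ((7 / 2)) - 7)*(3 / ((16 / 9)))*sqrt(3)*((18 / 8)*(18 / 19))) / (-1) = -575181*sqrt(3) / 608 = -1638.56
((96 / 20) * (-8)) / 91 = -192 / 455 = -0.42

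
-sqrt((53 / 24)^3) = -53 * sqrt(318) / 288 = -3.28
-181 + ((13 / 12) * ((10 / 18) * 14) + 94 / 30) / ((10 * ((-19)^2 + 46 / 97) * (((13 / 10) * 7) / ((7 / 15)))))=-334137815213 / 1846066950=-181.00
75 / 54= 25 / 18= 1.39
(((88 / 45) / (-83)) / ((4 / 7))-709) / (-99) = 2648269 / 369765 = 7.16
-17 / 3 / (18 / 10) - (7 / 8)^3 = -52781 / 13824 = -3.82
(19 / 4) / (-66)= -19 / 264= -0.07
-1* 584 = -584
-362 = -362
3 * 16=48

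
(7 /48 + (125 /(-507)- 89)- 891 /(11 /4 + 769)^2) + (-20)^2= 296711115023 /954368688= 310.90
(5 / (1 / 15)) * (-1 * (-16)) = 1200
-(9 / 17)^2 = -0.28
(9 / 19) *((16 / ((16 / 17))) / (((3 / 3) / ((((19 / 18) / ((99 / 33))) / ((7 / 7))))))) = 17 / 6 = 2.83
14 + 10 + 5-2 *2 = 25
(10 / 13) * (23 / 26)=0.68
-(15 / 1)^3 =-3375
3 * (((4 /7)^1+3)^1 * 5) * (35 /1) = 1875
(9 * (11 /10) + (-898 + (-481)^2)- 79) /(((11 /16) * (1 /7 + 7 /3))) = 8796858 /65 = 135336.28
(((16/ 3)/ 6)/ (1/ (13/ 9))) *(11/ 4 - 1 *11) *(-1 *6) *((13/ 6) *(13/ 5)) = 48334/ 135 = 358.03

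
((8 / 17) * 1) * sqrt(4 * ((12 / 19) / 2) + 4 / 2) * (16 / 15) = 128 * sqrt(1178) / 4845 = 0.91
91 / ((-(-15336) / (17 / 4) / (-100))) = -2.52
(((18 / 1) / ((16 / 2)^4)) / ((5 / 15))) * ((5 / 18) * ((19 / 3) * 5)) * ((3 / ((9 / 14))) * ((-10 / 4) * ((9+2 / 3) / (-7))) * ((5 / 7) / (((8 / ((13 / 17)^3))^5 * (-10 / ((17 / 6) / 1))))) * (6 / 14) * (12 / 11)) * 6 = -3525428381345500888375 / 6090508473459639002630979584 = -0.00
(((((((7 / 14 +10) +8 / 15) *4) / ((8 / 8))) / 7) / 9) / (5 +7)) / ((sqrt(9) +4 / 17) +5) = 5627 / 793800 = 0.01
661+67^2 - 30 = 5120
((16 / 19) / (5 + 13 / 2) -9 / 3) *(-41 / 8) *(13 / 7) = 681707 / 24472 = 27.86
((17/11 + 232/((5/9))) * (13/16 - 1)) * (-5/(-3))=-23053/176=-130.98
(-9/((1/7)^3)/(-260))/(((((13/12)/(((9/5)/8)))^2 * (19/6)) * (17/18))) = 0.17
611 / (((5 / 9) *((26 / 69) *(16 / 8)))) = 29187 / 20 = 1459.35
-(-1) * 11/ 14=11/ 14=0.79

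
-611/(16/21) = -12831/16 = -801.94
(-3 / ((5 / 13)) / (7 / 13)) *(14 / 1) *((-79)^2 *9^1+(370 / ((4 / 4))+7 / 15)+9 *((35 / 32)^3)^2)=-11469328.62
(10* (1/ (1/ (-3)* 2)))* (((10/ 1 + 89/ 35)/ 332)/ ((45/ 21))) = -439/ 1660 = -0.26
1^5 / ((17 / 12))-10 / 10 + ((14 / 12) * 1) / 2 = 59 / 204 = 0.29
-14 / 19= -0.74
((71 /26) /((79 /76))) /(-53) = -2698 /54431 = -0.05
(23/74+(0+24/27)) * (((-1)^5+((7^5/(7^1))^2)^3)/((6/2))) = 8504077992948475839200/111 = 76613315251788070623.42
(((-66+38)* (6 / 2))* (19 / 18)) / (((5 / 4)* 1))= -1064 / 15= -70.93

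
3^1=3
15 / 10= 3 / 2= 1.50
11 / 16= 0.69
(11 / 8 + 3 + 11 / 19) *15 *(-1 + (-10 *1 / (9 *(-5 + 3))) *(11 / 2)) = 152.75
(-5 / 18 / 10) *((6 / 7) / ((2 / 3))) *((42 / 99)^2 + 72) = -19651 / 7623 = -2.58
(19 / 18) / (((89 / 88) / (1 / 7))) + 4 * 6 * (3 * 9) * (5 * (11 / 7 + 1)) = 46715156 / 5607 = 8331.58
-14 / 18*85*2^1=-1190 / 9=-132.22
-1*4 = -4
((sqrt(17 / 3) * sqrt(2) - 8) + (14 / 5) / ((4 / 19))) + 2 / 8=sqrt(102) / 3 + 111 / 20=8.92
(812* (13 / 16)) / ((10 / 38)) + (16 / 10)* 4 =50269 / 20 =2513.45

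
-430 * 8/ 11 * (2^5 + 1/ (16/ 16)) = -10320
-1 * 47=-47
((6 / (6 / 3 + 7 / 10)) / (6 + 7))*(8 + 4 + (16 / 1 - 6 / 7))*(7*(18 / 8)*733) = 696350 / 13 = 53565.38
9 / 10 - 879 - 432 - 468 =-17781 / 10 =-1778.10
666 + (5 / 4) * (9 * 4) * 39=2421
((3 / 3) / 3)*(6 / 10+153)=256 / 5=51.20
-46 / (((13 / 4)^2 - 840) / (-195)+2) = -143520 / 19511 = -7.36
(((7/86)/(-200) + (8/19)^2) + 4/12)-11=-195399581/18627600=-10.49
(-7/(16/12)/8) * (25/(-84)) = 25/128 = 0.20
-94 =-94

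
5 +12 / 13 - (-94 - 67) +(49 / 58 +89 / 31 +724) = 20911289 / 23374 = 894.64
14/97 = 0.14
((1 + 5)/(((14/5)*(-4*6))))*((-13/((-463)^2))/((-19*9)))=-65/2052797544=-0.00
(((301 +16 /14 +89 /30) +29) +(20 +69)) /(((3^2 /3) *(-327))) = -88853 /206010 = -0.43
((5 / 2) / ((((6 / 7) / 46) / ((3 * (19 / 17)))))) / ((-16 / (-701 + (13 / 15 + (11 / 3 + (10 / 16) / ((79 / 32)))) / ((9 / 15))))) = 7536443005 / 386784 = 19484.89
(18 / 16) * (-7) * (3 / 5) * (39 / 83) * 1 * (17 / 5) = -125307 / 16600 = -7.55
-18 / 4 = -9 / 2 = -4.50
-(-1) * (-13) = -13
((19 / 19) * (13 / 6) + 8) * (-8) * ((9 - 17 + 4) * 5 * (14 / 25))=13664 / 15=910.93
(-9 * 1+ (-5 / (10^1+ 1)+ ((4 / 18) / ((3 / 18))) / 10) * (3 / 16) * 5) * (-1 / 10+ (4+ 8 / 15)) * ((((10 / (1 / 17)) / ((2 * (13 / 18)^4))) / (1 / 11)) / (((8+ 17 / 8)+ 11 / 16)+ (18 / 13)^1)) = -64757192472 / 5573789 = -11618.16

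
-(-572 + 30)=542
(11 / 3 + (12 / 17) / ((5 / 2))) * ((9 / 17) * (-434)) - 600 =-2178114 / 1445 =-1507.35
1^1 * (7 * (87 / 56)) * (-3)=-32.62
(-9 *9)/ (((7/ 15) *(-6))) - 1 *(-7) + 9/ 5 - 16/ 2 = 2081/ 70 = 29.73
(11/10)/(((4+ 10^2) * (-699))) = -11/726960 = -0.00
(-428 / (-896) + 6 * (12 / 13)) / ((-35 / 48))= -52557 / 6370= -8.25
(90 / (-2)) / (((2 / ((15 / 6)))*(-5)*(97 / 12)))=1.39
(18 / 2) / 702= 1 / 78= 0.01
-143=-143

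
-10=-10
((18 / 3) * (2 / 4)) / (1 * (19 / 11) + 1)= 11 / 10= 1.10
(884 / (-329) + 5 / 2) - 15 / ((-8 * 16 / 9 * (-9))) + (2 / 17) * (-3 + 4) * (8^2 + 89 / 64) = 7.39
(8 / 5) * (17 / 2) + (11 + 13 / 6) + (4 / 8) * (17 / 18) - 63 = -6437 / 180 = -35.76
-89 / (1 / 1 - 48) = 89 / 47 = 1.89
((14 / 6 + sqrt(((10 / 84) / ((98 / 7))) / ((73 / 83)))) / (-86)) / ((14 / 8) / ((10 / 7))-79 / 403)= -56420 / 2139723-4030 * sqrt(90885) / 1093398453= -0.03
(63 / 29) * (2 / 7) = 18 / 29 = 0.62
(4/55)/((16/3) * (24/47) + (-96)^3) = -47/571758880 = -0.00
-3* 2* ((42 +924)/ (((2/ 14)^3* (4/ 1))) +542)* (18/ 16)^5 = -29539793691/ 32768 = -901482.96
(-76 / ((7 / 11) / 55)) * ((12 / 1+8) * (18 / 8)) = -2069100 / 7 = -295585.71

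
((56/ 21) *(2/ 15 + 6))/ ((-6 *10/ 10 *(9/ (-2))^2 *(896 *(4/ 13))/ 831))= -82823/ 204120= -0.41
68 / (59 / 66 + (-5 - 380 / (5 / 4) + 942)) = 264 / 2461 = 0.11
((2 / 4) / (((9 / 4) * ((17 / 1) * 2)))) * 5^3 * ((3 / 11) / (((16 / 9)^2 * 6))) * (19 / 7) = 21375 / 670208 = 0.03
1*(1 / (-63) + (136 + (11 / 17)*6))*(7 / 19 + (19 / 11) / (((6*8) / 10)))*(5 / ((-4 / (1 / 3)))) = -2736042205 / 64465632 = -42.44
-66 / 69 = -22 / 23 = -0.96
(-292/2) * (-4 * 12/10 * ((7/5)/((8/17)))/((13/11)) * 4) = 2293368/325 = 7056.52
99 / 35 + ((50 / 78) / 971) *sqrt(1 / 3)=25 *sqrt(3) / 113607 + 99 / 35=2.83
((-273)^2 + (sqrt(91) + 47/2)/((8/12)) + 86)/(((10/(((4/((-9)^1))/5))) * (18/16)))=-1194404/2025 - 8 * sqrt(91)/675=-589.94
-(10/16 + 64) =-517/8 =-64.62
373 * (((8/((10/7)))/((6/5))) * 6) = 10444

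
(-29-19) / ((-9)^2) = -16 / 27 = -0.59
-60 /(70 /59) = -354 /7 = -50.57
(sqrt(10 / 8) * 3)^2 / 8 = 45 / 32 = 1.41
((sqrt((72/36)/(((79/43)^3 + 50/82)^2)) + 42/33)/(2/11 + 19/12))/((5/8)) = 573722512 * sqrt(2)/4310941535 + 1344/1165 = 1.34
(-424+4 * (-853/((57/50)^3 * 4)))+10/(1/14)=-159219812/185193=-859.75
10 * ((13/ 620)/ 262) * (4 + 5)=117/ 16244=0.01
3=3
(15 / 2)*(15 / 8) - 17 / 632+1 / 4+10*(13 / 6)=136331 / 3792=35.95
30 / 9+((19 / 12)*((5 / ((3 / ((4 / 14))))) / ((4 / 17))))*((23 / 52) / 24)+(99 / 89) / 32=191852809 / 55980288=3.43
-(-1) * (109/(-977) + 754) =736549/977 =753.89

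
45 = 45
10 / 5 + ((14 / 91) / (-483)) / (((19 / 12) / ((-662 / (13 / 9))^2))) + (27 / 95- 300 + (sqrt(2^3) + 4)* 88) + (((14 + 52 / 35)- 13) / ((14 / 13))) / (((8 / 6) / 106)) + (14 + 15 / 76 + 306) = 176* sqrt(2) + 242619640429 / 470443610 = 764.63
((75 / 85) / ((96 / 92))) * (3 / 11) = 345 / 1496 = 0.23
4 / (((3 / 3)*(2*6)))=1 / 3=0.33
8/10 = 4/5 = 0.80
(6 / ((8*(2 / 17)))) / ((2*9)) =17 / 48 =0.35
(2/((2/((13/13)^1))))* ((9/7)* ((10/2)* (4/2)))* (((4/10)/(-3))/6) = -2/7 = -0.29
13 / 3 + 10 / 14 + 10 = 316 / 21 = 15.05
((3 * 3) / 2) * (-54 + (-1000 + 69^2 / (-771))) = -2452185 / 514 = -4770.79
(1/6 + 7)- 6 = 7/6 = 1.17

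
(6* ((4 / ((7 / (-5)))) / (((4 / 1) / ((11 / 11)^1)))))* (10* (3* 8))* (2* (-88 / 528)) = 2400 / 7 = 342.86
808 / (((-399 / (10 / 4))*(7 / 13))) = -26260 / 2793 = -9.40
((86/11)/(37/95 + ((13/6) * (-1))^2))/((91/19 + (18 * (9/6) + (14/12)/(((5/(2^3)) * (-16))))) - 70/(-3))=0.03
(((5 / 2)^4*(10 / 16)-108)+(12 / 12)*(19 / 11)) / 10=-115257 / 14080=-8.19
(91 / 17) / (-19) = -91 / 323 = -0.28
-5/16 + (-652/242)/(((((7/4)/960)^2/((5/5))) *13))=-76913434985/1233232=-62367.37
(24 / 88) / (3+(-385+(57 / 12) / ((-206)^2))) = -169744 / 237754693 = -0.00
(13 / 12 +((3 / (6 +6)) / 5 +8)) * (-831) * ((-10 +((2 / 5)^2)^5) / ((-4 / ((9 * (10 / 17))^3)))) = -5403228694009092 / 1919140625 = -2815441.78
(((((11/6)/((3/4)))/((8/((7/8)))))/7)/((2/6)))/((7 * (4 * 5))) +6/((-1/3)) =-241909/13440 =-18.00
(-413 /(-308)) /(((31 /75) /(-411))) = -1333.34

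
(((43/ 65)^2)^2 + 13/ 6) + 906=97288568431/ 107103750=908.36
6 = 6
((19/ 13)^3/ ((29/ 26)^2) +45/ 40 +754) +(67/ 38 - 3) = 1256993675/ 1661816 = 756.40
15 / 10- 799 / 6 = -395 / 3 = -131.67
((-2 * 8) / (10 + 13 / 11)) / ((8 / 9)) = -66 / 41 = -1.61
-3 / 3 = -1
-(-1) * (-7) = -7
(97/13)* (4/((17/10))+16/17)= 5432/221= 24.58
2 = 2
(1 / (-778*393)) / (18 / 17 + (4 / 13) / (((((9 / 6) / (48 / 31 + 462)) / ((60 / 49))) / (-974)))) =335699 / 11639993064778116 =0.00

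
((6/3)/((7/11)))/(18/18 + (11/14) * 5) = 44/69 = 0.64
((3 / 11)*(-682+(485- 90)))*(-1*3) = 2583 / 11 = 234.82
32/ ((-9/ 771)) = -8224/ 3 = -2741.33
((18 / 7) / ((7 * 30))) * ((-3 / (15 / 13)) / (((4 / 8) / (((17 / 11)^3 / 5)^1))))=-383214 / 8152375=-0.05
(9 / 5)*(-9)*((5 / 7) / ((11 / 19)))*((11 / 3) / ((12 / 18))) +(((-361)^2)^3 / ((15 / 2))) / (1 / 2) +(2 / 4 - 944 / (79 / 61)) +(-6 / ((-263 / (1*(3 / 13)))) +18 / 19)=318039480811443401587802 / 538851495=590217311750138.88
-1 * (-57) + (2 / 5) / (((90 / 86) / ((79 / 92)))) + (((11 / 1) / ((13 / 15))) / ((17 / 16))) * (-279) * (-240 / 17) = 1831844244679 / 38884950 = 47109.34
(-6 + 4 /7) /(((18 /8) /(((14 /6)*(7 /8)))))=-4.93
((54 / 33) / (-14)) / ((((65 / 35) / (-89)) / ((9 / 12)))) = 2403 / 572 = 4.20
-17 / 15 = -1.13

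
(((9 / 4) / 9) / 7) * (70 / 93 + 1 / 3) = 101 / 2604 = 0.04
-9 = -9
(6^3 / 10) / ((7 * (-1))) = -108 / 35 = -3.09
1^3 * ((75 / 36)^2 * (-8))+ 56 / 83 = -50867 / 1494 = -34.05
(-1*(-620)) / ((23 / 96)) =59520 / 23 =2587.83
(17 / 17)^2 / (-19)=-1 / 19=-0.05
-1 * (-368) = 368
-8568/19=-450.95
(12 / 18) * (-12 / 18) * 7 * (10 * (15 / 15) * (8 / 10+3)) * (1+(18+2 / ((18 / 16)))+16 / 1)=-352184 / 81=-4347.95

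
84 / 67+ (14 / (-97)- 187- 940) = -7317163 / 6499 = -1125.89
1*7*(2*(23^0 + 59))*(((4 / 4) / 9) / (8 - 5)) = 280 / 9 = 31.11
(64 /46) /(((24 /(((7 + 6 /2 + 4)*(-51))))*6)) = -476 /69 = -6.90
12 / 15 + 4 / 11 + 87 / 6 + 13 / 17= 30721 / 1870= 16.43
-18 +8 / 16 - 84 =-101.50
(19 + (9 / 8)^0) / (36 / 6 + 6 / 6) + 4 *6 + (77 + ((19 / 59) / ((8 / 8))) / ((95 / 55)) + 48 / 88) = 475148 / 4543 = 104.59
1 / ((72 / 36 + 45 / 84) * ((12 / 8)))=56 / 213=0.26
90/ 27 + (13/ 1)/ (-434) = 4301/ 1302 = 3.30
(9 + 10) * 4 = 76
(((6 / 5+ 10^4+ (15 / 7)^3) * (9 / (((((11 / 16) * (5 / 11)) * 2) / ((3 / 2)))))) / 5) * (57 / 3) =35230650516 / 42875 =821706.13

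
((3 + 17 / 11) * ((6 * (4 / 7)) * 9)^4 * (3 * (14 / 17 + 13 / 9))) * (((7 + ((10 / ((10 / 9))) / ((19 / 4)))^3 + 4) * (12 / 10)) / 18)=102479127196262400 / 3079601833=33276745.75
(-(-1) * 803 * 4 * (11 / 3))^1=35332 / 3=11777.33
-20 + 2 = -18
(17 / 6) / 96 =0.03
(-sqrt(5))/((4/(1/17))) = -sqrt(5)/68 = -0.03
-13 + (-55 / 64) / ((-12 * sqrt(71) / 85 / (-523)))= -2445025 * sqrt(71) / 54528 - 13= -390.83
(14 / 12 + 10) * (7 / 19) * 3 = 469 / 38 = 12.34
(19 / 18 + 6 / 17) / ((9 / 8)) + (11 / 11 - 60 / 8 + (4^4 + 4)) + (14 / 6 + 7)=727291 / 2754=264.09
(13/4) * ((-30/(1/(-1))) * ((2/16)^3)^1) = 0.19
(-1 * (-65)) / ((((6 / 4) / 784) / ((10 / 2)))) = 509600 / 3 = 169866.67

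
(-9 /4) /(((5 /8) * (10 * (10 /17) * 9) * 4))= -17 /1000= -0.02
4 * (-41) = -164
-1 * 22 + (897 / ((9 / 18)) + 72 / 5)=8932 / 5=1786.40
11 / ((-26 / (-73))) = 803 / 26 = 30.88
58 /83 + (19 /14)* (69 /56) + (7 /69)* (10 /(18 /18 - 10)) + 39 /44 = 1397810087 /444506832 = 3.14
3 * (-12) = -36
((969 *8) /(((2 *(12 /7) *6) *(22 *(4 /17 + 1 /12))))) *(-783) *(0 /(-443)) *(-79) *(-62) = 0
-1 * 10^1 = -10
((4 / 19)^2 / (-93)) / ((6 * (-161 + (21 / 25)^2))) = 625 / 1261304037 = 0.00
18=18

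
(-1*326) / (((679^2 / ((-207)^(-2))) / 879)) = -95518 / 6585048603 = -0.00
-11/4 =-2.75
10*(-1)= -10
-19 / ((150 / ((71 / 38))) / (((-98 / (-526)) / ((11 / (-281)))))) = 977599 / 867900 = 1.13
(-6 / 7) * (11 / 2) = -33 / 7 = -4.71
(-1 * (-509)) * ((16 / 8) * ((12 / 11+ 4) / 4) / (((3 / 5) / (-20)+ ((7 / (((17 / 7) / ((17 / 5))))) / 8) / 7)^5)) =4560640000000000 / 225622639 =20213574.40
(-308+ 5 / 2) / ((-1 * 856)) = 611 / 1712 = 0.36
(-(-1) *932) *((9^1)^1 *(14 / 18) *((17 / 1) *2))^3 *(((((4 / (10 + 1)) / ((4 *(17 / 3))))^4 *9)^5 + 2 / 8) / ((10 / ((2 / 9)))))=1748123692110688582761792074151803550538660843990744 / 25043664689641920285819721230978945923665965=69803030.58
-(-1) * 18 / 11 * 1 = 18 / 11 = 1.64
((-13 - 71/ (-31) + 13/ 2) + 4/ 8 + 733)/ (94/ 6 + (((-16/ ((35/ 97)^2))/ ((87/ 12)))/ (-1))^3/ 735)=248330743419071250000/ 7591031059030827227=32.71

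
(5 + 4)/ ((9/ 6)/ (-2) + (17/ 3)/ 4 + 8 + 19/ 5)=0.72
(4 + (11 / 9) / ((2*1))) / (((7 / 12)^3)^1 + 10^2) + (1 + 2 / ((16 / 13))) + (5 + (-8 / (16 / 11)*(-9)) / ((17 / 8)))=729149963 / 23547448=30.97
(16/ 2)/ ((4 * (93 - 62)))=0.06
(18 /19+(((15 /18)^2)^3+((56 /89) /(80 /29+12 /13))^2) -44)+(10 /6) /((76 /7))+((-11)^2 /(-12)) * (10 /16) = -41290480417108871 /845473628949696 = -48.84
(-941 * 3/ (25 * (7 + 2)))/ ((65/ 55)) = -10351/ 975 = -10.62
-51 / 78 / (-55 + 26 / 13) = 17 / 1378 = 0.01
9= 9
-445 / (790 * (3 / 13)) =-1157 / 474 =-2.44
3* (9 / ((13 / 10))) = 270 / 13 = 20.77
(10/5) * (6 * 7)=84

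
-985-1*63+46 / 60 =-31417 / 30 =-1047.23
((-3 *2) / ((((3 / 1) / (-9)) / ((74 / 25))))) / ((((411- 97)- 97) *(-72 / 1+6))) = -222 / 59675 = -0.00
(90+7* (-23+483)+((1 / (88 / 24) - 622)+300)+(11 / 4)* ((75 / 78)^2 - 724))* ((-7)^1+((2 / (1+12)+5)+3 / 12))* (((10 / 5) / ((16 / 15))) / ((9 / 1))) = -332.47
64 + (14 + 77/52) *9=10573/52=203.33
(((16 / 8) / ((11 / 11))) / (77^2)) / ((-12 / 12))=-2 / 5929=-0.00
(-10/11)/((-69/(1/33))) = 10/25047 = 0.00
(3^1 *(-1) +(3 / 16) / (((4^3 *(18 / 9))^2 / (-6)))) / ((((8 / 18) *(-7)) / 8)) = 505575 / 65536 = 7.71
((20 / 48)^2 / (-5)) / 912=-0.00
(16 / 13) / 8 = 2 / 13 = 0.15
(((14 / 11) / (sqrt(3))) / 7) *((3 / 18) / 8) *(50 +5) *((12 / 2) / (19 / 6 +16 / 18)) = 15 *sqrt(3) / 146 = 0.18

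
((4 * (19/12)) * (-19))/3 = -361/9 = -40.11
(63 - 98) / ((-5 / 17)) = 119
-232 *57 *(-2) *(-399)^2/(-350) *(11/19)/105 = -8291448/125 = -66331.58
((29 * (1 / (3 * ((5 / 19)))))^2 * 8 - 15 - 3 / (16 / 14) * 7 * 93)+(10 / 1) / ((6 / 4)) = 16339489 / 1800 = 9077.49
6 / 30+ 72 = 361 / 5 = 72.20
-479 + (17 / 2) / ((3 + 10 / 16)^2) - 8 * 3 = -422479 / 841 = -502.35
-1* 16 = -16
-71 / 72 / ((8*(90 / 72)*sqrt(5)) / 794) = -28187*sqrt(5) / 1800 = -35.02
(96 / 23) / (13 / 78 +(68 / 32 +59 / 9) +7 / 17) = 117504 / 260659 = 0.45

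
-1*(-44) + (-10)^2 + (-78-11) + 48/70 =1949/35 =55.69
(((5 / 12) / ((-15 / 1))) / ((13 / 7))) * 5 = -0.07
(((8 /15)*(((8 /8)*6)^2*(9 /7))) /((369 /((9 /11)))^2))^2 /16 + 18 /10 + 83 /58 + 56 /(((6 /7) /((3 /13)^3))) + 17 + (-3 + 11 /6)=192455354057355437129 /9687050543911015275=19.87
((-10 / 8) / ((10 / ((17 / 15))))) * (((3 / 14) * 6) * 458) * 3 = -250.26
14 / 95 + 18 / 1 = 1724 / 95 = 18.15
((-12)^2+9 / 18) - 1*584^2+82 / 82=-681821 / 2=-340910.50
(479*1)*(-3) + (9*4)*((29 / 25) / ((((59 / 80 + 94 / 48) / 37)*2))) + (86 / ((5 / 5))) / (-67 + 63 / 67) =-8245271734 / 7159055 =-1151.73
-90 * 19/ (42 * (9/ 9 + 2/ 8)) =-228/ 7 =-32.57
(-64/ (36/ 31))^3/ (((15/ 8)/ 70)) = -13666680832/ 2187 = -6249053.88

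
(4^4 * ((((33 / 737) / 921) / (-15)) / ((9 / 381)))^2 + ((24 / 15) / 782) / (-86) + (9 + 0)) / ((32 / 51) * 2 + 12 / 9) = 129639751786489027 / 37282098710943900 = 3.48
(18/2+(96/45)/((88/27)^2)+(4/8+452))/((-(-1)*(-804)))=-279329/486420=-0.57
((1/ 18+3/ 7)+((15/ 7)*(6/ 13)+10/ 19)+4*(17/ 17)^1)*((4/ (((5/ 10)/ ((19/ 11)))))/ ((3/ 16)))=11949760/ 27027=442.14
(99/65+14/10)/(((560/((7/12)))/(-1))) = -19/6240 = -0.00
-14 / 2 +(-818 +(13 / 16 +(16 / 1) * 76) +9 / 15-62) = 26433 / 80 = 330.41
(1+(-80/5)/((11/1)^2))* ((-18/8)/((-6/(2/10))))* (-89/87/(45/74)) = -23051/210540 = -0.11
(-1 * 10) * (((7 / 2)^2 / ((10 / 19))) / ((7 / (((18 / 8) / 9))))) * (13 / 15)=-1729 / 240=-7.20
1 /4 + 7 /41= 69 /164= 0.42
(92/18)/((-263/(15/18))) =-115/7101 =-0.02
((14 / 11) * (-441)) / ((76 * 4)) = -3087 / 1672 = -1.85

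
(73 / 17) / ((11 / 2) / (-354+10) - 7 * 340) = -50224 / 27836667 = -0.00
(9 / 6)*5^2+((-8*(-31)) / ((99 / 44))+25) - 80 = 1669 / 18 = 92.72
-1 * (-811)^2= -657721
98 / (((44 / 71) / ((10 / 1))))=17395 / 11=1581.36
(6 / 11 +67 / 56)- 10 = -5087 / 616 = -8.26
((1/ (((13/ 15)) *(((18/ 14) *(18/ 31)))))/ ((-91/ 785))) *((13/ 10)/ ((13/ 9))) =-24335/ 2028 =-12.00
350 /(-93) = -350 /93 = -3.76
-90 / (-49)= 90 / 49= 1.84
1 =1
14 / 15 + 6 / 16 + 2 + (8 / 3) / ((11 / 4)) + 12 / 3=8.28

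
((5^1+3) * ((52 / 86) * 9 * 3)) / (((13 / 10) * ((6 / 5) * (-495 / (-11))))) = 80 / 43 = 1.86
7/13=0.54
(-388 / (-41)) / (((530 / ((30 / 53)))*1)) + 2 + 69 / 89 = 28550339 / 10250041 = 2.79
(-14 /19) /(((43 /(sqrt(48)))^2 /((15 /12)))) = -0.02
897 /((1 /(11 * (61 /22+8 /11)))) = 34534.50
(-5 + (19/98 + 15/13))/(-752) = 99/20384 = 0.00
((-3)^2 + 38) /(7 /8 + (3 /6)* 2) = 376 /15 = 25.07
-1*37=-37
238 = 238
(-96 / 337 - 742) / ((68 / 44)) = -2751650 / 5729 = -480.30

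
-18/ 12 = -3/ 2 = -1.50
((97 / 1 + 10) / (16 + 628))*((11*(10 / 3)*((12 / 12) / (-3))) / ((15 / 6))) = -1177 / 1449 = -0.81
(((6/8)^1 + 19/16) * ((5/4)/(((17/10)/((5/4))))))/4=3875/8704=0.45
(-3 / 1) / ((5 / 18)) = -54 / 5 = -10.80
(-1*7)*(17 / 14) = -17 / 2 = -8.50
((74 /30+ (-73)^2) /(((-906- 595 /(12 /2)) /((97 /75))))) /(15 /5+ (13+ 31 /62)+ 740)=-31029136 /3421838625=-0.01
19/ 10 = 1.90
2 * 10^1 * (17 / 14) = 170 / 7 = 24.29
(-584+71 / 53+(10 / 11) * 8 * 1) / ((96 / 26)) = -1453621 / 9328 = -155.83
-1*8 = -8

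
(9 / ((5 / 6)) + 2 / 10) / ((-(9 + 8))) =-11 / 17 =-0.65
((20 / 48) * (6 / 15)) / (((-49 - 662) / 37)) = -37 / 4266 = -0.01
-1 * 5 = -5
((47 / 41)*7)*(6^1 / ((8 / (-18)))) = -8883 / 82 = -108.33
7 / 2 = 3.50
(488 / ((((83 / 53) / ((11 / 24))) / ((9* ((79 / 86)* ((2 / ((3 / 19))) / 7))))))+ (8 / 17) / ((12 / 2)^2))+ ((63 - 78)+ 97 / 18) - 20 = 5369342749 / 2548266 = 2107.06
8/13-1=-5/13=-0.38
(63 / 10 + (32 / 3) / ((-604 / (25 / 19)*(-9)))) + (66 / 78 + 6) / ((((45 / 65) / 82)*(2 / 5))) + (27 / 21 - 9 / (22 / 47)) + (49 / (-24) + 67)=496388176387 / 238586040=2080.54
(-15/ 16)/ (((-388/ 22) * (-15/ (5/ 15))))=-11/ 9312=-0.00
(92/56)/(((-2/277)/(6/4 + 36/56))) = -487.58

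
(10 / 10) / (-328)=-1 / 328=-0.00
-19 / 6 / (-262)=19 / 1572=0.01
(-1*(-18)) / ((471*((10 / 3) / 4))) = 0.05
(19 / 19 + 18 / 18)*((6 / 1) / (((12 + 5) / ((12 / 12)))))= 12 / 17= 0.71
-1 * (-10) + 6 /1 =16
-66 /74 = -33 /37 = -0.89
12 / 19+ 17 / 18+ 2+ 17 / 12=4.99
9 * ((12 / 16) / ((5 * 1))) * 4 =5.40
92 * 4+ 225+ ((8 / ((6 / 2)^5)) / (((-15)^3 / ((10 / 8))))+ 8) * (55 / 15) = 306234653 / 492075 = 622.33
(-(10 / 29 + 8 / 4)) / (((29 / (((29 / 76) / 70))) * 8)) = -17 / 308560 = -0.00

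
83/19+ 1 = 102/19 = 5.37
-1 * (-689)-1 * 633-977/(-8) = 1425/8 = 178.12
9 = 9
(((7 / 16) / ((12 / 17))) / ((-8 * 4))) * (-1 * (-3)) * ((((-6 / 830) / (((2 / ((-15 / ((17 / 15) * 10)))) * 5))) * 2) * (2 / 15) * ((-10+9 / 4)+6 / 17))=31689 / 288972800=0.00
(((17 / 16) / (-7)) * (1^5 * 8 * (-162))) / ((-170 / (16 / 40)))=-81 / 175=-0.46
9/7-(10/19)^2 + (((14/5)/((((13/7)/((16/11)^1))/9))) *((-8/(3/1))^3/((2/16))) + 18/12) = -32432260057/10840830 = -2991.68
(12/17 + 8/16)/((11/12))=1.32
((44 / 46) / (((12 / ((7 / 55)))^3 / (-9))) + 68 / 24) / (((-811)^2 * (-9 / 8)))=-94621657 / 24710906830500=-0.00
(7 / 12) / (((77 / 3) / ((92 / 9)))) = 23 / 99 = 0.23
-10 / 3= -3.33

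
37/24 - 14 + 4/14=-2045/168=-12.17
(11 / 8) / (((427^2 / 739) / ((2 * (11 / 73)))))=89419 / 53240068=0.00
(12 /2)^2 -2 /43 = 1546 /43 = 35.95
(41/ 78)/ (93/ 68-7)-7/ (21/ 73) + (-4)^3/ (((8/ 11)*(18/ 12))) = -1241165/ 14937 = -83.09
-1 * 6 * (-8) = 48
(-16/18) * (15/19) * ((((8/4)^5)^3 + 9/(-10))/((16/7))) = -2293697/228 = -10060.07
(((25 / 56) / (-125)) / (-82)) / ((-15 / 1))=-1 / 344400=-0.00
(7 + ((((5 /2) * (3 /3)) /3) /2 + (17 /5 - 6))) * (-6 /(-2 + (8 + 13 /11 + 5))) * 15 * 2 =-9537 /134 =-71.17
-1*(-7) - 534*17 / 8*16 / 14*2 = -18107 / 7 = -2586.71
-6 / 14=-3 / 7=-0.43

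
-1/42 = -0.02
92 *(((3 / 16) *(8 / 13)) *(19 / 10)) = 1311 / 65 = 20.17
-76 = -76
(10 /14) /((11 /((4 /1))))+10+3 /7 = 10.69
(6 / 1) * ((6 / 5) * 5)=36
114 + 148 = 262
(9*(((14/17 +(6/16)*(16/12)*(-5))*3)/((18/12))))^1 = -513/17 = -30.18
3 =3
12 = 12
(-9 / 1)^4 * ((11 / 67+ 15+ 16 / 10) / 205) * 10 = 5365.36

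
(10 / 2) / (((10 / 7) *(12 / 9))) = 21 / 8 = 2.62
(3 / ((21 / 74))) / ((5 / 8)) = 592 / 35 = 16.91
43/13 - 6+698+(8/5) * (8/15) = 678757/975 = 696.16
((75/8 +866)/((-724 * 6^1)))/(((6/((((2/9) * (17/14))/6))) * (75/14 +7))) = -119051/973959552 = -0.00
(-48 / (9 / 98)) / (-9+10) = -1568 / 3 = -522.67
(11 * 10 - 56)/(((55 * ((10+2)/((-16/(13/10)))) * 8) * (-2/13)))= 9/11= 0.82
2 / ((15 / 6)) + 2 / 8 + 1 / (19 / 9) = 579 / 380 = 1.52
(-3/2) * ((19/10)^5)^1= -7428297/200000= -37.14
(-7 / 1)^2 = 49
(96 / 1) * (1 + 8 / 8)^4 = 1536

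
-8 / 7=-1.14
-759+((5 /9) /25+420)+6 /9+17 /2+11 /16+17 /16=-59051 /180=-328.06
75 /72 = 25 /24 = 1.04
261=261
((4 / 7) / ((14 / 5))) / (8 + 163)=10 / 8379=0.00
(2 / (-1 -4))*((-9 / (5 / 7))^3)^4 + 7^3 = -7818376656538954587487 / 1220703125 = -6404814157036.71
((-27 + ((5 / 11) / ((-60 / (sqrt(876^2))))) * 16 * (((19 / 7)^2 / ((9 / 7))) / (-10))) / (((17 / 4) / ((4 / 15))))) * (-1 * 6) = -12.74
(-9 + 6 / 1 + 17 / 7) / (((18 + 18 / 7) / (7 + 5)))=-0.33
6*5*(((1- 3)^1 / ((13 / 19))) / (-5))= 228 / 13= 17.54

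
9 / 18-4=-7 / 2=-3.50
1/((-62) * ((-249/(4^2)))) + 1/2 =7735/15438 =0.50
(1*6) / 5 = 6 / 5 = 1.20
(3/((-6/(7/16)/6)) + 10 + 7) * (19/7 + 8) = 18825/112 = 168.08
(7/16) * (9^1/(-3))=-21/16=-1.31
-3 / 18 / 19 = -1 / 114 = -0.01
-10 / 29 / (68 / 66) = -165 / 493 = -0.33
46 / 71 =0.65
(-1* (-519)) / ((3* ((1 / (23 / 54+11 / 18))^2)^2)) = 106335488 / 531441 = 200.09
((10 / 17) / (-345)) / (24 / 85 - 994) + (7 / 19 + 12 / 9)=31407306 / 18455821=1.70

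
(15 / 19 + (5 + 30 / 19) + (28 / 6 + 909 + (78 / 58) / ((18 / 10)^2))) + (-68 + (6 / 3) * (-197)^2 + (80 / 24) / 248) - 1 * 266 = 144269372563 / 1844748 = 78205.46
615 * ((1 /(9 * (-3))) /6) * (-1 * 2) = 205 /27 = 7.59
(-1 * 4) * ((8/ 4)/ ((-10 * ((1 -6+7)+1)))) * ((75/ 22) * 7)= 70/ 11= 6.36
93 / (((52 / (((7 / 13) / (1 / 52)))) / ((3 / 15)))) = 10.02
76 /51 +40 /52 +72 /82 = 85286 /27183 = 3.14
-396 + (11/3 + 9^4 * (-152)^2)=454754855/3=151584951.67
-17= -17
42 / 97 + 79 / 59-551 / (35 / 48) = -151006969 / 200305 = -753.89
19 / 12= 1.58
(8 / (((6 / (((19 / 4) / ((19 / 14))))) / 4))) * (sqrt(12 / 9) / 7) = 16 * sqrt(3) / 9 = 3.08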